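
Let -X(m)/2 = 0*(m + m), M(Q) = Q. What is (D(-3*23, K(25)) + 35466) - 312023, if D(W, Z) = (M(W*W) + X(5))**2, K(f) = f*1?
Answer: 22390564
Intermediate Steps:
K(f) = f
X(m) = 0 (X(m) = -0*(m + m) = -0*2*m = -2*0 = 0)
D(W, Z) = W**4 (D(W, Z) = (W*W + 0)**2 = (W**2 + 0)**2 = (W**2)**2 = W**4)
(D(-3*23, K(25)) + 35466) - 312023 = ((-3*23)**4 + 35466) - 312023 = ((-69)**4 + 35466) - 312023 = (22667121 + 35466) - 312023 = 22702587 - 312023 = 22390564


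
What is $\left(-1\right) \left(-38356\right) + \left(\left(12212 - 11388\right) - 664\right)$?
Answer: $38516$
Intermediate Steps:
$\left(-1\right) \left(-38356\right) + \left(\left(12212 - 11388\right) - 664\right) = 38356 + \left(824 - 664\right) = 38356 + 160 = 38516$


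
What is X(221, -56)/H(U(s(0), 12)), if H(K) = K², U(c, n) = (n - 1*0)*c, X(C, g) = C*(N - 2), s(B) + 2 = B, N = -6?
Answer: -221/72 ≈ -3.0694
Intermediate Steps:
s(B) = -2 + B
X(C, g) = -8*C (X(C, g) = C*(-6 - 2) = C*(-8) = -8*C)
U(c, n) = c*n (U(c, n) = (n + 0)*c = n*c = c*n)
X(221, -56)/H(U(s(0), 12)) = (-8*221)/(((-2 + 0)*12)²) = -1768/((-2*12)²) = -1768/((-24)²) = -1768/576 = -1768*1/576 = -221/72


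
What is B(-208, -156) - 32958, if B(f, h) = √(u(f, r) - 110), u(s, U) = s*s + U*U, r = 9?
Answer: -32958 + √43235 ≈ -32750.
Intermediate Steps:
u(s, U) = U² + s² (u(s, U) = s² + U² = U² + s²)
B(f, h) = √(-29 + f²) (B(f, h) = √((9² + f²) - 110) = √((81 + f²) - 110) = √(-29 + f²))
B(-208, -156) - 32958 = √(-29 + (-208)²) - 32958 = √(-29 + 43264) - 32958 = √43235 - 32958 = -32958 + √43235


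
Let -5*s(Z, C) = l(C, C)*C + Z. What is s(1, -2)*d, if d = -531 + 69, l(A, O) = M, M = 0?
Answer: 462/5 ≈ 92.400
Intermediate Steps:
l(A, O) = 0
d = -462
s(Z, C) = -Z/5 (s(Z, C) = -(0*C + Z)/5 = -(0 + Z)/5 = -Z/5)
s(1, -2)*d = -⅕*1*(-462) = -⅕*(-462) = 462/5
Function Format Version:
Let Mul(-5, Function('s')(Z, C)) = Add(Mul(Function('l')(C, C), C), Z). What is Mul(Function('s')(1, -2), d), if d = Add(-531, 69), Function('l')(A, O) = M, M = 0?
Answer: Rational(462, 5) ≈ 92.400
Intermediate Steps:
Function('l')(A, O) = 0
d = -462
Function('s')(Z, C) = Mul(Rational(-1, 5), Z) (Function('s')(Z, C) = Mul(Rational(-1, 5), Add(Mul(0, C), Z)) = Mul(Rational(-1, 5), Add(0, Z)) = Mul(Rational(-1, 5), Z))
Mul(Function('s')(1, -2), d) = Mul(Mul(Rational(-1, 5), 1), -462) = Mul(Rational(-1, 5), -462) = Rational(462, 5)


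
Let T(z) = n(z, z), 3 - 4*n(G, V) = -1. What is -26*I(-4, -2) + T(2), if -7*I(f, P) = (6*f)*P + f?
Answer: 1151/7 ≈ 164.43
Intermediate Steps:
n(G, V) = 1 (n(G, V) = ¾ - ¼*(-1) = ¾ + ¼ = 1)
T(z) = 1
I(f, P) = -f/7 - 6*P*f/7 (I(f, P) = -((6*f)*P + f)/7 = -(6*P*f + f)/7 = -(f + 6*P*f)/7 = -f/7 - 6*P*f/7)
-26*I(-4, -2) + T(2) = -(-26)*(-4)*(1 + 6*(-2))/7 + 1 = -(-26)*(-4)*(1 - 12)/7 + 1 = -(-26)*(-4)*(-11)/7 + 1 = -26*(-44/7) + 1 = 1144/7 + 1 = 1151/7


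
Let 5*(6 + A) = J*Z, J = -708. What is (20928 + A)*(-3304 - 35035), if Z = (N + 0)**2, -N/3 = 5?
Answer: 419351982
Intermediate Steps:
N = -15 (N = -3*5 = -15)
Z = 225 (Z = (-15 + 0)**2 = (-15)**2 = 225)
A = -31866 (A = -6 + (-708*225)/5 = -6 + (1/5)*(-159300) = -6 - 31860 = -31866)
(20928 + A)*(-3304 - 35035) = (20928 - 31866)*(-3304 - 35035) = -10938*(-38339) = 419351982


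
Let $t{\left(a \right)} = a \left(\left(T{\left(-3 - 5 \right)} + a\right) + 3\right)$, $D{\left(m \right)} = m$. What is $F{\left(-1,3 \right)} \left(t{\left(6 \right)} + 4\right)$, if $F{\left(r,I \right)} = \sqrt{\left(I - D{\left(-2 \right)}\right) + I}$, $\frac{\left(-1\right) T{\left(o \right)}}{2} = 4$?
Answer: $20 \sqrt{2} \approx 28.284$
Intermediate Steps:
$T{\left(o \right)} = -8$ ($T{\left(o \right)} = \left(-2\right) 4 = -8$)
$t{\left(a \right)} = a \left(-5 + a\right)$ ($t{\left(a \right)} = a \left(\left(-8 + a\right) + 3\right) = a \left(-5 + a\right)$)
$F{\left(r,I \right)} = \sqrt{2 + 2 I}$ ($F{\left(r,I \right)} = \sqrt{\left(I - -2\right) + I} = \sqrt{\left(I + 2\right) + I} = \sqrt{\left(2 + I\right) + I} = \sqrt{2 + 2 I}$)
$F{\left(-1,3 \right)} \left(t{\left(6 \right)} + 4\right) = \sqrt{2 + 2 \cdot 3} \left(6 \left(-5 + 6\right) + 4\right) = \sqrt{2 + 6} \left(6 \cdot 1 + 4\right) = \sqrt{8} \left(6 + 4\right) = 2 \sqrt{2} \cdot 10 = 20 \sqrt{2}$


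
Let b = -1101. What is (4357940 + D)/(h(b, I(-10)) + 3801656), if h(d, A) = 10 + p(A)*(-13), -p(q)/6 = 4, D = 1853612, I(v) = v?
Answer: 3105776/1900989 ≈ 1.6338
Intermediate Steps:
p(q) = -24 (p(q) = -6*4 = -24)
h(d, A) = 322 (h(d, A) = 10 - 24*(-13) = 10 + 312 = 322)
(4357940 + D)/(h(b, I(-10)) + 3801656) = (4357940 + 1853612)/(322 + 3801656) = 6211552/3801978 = 6211552*(1/3801978) = 3105776/1900989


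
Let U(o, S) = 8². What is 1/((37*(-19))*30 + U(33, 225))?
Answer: -1/21026 ≈ -4.7560e-5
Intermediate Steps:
U(o, S) = 64
1/((37*(-19))*30 + U(33, 225)) = 1/((37*(-19))*30 + 64) = 1/(-703*30 + 64) = 1/(-21090 + 64) = 1/(-21026) = -1/21026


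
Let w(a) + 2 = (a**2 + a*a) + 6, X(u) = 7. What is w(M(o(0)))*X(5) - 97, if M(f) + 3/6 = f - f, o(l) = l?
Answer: -131/2 ≈ -65.500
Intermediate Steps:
M(f) = -1/2 (M(f) = -1/2 + (f - f) = -1/2 + 0 = -1/2)
w(a) = 4 + 2*a**2 (w(a) = -2 + ((a**2 + a*a) + 6) = -2 + ((a**2 + a**2) + 6) = -2 + (2*a**2 + 6) = -2 + (6 + 2*a**2) = 4 + 2*a**2)
w(M(o(0)))*X(5) - 97 = (4 + 2*(-1/2)**2)*7 - 97 = (4 + 2*(1/4))*7 - 97 = (4 + 1/2)*7 - 97 = (9/2)*7 - 97 = 63/2 - 97 = -131/2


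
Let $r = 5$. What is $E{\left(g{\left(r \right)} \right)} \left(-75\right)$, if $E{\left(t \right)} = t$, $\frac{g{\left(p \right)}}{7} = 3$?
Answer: $-1575$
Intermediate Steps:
$g{\left(p \right)} = 21$ ($g{\left(p \right)} = 7 \cdot 3 = 21$)
$E{\left(g{\left(r \right)} \right)} \left(-75\right) = 21 \left(-75\right) = -1575$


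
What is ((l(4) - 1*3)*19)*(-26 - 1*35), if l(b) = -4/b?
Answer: 4636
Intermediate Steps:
((l(4) - 1*3)*19)*(-26 - 1*35) = ((-4/4 - 1*3)*19)*(-26 - 1*35) = ((-4*¼ - 3)*19)*(-26 - 35) = ((-1 - 3)*19)*(-61) = -4*19*(-61) = -76*(-61) = 4636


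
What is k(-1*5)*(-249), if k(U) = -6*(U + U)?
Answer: -14940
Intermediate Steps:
k(U) = -12*U
k(-1*5)*(-249) = -(-12)*5*(-249) = -12*(-5)*(-249) = 60*(-249) = -14940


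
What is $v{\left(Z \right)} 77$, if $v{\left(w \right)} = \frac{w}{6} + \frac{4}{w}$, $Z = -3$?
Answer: $- \frac{847}{6} \approx -141.17$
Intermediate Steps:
$v{\left(w \right)} = \frac{4}{w} + \frac{w}{6}$ ($v{\left(w \right)} = w \frac{1}{6} + \frac{4}{w} = \frac{w}{6} + \frac{4}{w} = \frac{4}{w} + \frac{w}{6}$)
$v{\left(Z \right)} 77 = \left(\frac{4}{-3} + \frac{1}{6} \left(-3\right)\right) 77 = \left(4 \left(- \frac{1}{3}\right) - \frac{1}{2}\right) 77 = \left(- \frac{4}{3} - \frac{1}{2}\right) 77 = \left(- \frac{11}{6}\right) 77 = - \frac{847}{6}$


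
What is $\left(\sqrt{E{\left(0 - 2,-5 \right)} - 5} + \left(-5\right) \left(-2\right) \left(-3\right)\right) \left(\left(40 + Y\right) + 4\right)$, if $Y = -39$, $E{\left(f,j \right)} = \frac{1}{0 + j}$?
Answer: $-150 + i \sqrt{130} \approx -150.0 + 11.402 i$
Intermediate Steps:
$E{\left(f,j \right)} = \frac{1}{j}$
$\left(\sqrt{E{\left(0 - 2,-5 \right)} - 5} + \left(-5\right) \left(-2\right) \left(-3\right)\right) \left(\left(40 + Y\right) + 4\right) = \left(\sqrt{\frac{1}{-5} - 5} + \left(-5\right) \left(-2\right) \left(-3\right)\right) \left(\left(40 - 39\right) + 4\right) = \left(\sqrt{- \frac{1}{5} - 5} + 10 \left(-3\right)\right) \left(1 + 4\right) = \left(\sqrt{- \frac{26}{5}} - 30\right) 5 = \left(\frac{i \sqrt{130}}{5} - 30\right) 5 = \left(-30 + \frac{i \sqrt{130}}{5}\right) 5 = -150 + i \sqrt{130}$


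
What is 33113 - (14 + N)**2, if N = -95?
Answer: 26552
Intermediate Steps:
33113 - (14 + N)**2 = 33113 - (14 - 95)**2 = 33113 - 1*(-81)**2 = 33113 - 1*6561 = 33113 - 6561 = 26552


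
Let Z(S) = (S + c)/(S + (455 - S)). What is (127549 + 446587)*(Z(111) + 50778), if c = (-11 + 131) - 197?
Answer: 13264851923264/455 ≈ 2.9154e+10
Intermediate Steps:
c = -77 (c = 120 - 197 = -77)
Z(S) = -11/65 + S/455 (Z(S) = (S - 77)/(S + (455 - S)) = (-77 + S)/455 = (-77 + S)*(1/455) = -11/65 + S/455)
(127549 + 446587)*(Z(111) + 50778) = (127549 + 446587)*((-11/65 + (1/455)*111) + 50778) = 574136*((-11/65 + 111/455) + 50778) = 574136*(34/455 + 50778) = 574136*(23104024/455) = 13264851923264/455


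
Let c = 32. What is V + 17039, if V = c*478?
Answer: 32335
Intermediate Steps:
V = 15296 (V = 32*478 = 15296)
V + 17039 = 15296 + 17039 = 32335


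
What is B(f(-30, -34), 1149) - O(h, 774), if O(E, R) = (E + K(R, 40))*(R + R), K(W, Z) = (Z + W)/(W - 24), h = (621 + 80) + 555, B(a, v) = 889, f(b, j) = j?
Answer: -243134887/125 ≈ -1.9451e+6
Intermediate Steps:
h = 1256 (h = 701 + 555 = 1256)
K(W, Z) = (W + Z)/(-24 + W)
O(E, R) = 2*R*(E + (40 + R)/(-24 + R)) (O(E, R) = (E + (R + 40)/(-24 + R))*(R + R) = (E + (40 + R)/(-24 + R))*(2*R) = 2*R*(E + (40 + R)/(-24 + R)))
B(f(-30, -34), 1149) - O(h, 774) = 889 - 2*774*(40 + 774 + 1256*(-24 + 774))/(-24 + 774) = 889 - 2*774*(40 + 774 + 1256*750)/750 = 889 - 2*774*(40 + 774 + 942000)/750 = 889 - 2*774*942814/750 = 889 - 1*243246012/125 = 889 - 243246012/125 = -243134887/125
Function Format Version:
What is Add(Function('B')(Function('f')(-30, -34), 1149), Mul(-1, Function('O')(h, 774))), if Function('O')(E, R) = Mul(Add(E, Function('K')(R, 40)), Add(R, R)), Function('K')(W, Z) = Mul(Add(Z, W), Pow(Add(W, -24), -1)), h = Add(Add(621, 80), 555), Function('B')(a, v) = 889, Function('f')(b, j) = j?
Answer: Rational(-243134887, 125) ≈ -1.9451e+6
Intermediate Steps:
h = 1256 (h = Add(701, 555) = 1256)
Function('K')(W, Z) = Mul(Pow(Add(-24, W), -1), Add(W, Z)) (Function('K')(W, Z) = Mul(Add(W, Z), Pow(Add(-24, W), -1)) = Mul(Pow(Add(-24, W), -1), Add(W, Z)))
Function('O')(E, R) = Mul(2, R, Add(E, Mul(Pow(Add(-24, R), -1), Add(40, R)))) (Function('O')(E, R) = Mul(Add(E, Mul(Pow(Add(-24, R), -1), Add(R, 40))), Add(R, R)) = Mul(Add(E, Mul(Pow(Add(-24, R), -1), Add(40, R))), Mul(2, R)) = Mul(2, R, Add(E, Mul(Pow(Add(-24, R), -1), Add(40, R)))))
Add(Function('B')(Function('f')(-30, -34), 1149), Mul(-1, Function('O')(h, 774))) = Add(889, Mul(-1, Mul(2, 774, Pow(Add(-24, 774), -1), Add(40, 774, Mul(1256, Add(-24, 774)))))) = Add(889, Mul(-1, Mul(2, 774, Pow(750, -1), Add(40, 774, Mul(1256, 750))))) = Add(889, Mul(-1, Mul(2, 774, Rational(1, 750), Add(40, 774, 942000)))) = Add(889, Mul(-1, Mul(2, 774, Rational(1, 750), 942814))) = Add(889, Mul(-1, Rational(243246012, 125))) = Add(889, Rational(-243246012, 125)) = Rational(-243134887, 125)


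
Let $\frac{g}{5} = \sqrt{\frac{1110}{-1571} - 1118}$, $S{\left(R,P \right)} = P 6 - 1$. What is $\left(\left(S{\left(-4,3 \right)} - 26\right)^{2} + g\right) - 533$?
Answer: $-452 + \frac{20 i \sqrt{172563353}}{1571} \approx -452.0 + 167.24 i$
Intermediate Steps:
$S{\left(R,P \right)} = -1 + 6 P$ ($S{\left(R,P \right)} = 6 P - 1 = -1 + 6 P$)
$g = \frac{20 i \sqrt{172563353}}{1571}$ ($g = 5 \sqrt{\frac{1110}{-1571} - 1118} = 5 \sqrt{1110 \left(- \frac{1}{1571}\right) - 1118} = 5 \sqrt{- \frac{1110}{1571} - 1118} = 5 \sqrt{- \frac{1757488}{1571}} = 5 \frac{4 i \sqrt{172563353}}{1571} = \frac{20 i \sqrt{172563353}}{1571} \approx 167.24 i$)
$\left(\left(S{\left(-4,3 \right)} - 26\right)^{2} + g\right) - 533 = \left(\left(\left(-1 + 6 \cdot 3\right) - 26\right)^{2} + \frac{20 i \sqrt{172563353}}{1571}\right) - 533 = \left(\left(\left(-1 + 18\right) - 26\right)^{2} + \frac{20 i \sqrt{172563353}}{1571}\right) - 533 = \left(\left(17 - 26\right)^{2} + \frac{20 i \sqrt{172563353}}{1571}\right) - 533 = \left(\left(-9\right)^{2} + \frac{20 i \sqrt{172563353}}{1571}\right) - 533 = \left(81 + \frac{20 i \sqrt{172563353}}{1571}\right) - 533 = -452 + \frac{20 i \sqrt{172563353}}{1571}$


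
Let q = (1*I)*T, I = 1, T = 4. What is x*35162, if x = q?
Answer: 140648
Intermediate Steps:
q = 4 (q = (1*1)*4 = 1*4 = 4)
x = 4
x*35162 = 4*35162 = 140648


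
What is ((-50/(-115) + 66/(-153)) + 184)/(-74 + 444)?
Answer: 107918/217005 ≈ 0.49731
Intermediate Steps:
((-50/(-115) + 66/(-153)) + 184)/(-74 + 444) = ((-50*(-1/115) + 66*(-1/153)) + 184)/370 = ((10/23 - 22/51) + 184)*(1/370) = (4/1173 + 184)*(1/370) = (215836/1173)*(1/370) = 107918/217005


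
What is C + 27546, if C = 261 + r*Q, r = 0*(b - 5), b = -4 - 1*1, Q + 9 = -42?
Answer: 27807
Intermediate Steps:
Q = -51 (Q = -9 - 42 = -51)
b = -5 (b = -4 - 1 = -5)
r = 0 (r = 0*(-5 - 5) = 0*(-10) = 0)
C = 261 (C = 261 + 0*(-51) = 261 + 0 = 261)
C + 27546 = 261 + 27546 = 27807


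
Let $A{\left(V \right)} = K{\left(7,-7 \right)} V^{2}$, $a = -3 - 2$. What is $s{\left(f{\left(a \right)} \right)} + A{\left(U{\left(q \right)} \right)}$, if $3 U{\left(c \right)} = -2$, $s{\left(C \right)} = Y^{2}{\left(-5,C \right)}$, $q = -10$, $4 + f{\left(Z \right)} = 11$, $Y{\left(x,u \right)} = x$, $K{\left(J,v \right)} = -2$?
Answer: $\frac{217}{9} \approx 24.111$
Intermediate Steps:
$a = -5$
$f{\left(Z \right)} = 7$ ($f{\left(Z \right)} = -4 + 11 = 7$)
$s{\left(C \right)} = 25$ ($s{\left(C \right)} = \left(-5\right)^{2} = 25$)
$U{\left(c \right)} = - \frac{2}{3}$ ($U{\left(c \right)} = \frac{1}{3} \left(-2\right) = - \frac{2}{3}$)
$A{\left(V \right)} = - 2 V^{2}$
$s{\left(f{\left(a \right)} \right)} + A{\left(U{\left(q \right)} \right)} = 25 - 2 \left(- \frac{2}{3}\right)^{2} = 25 - \frac{8}{9} = \frac{217}{9}$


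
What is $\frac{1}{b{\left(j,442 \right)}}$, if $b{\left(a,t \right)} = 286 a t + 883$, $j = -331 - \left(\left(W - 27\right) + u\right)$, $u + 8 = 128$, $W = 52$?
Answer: $- \frac{1}{60171229} \approx -1.6619 \cdot 10^{-8}$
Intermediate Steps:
$u = 120$ ($u = -8 + 128 = 120$)
$j = -476$ ($j = -331 - \left(\left(52 - 27\right) + 120\right) = -331 - \left(25 + 120\right) = -331 - 145 = -476$)
$b{\left(a,t \right)} = 883 + 286 a t$ ($b{\left(a,t \right)} = 286 a t + 883 = 883 + 286 a t$)
$\frac{1}{b{\left(j,442 \right)}} = \frac{1}{883 + 286 \left(-476\right) 442} = \frac{1}{883 - 60172112} = \frac{1}{-60171229} = - \frac{1}{60171229}$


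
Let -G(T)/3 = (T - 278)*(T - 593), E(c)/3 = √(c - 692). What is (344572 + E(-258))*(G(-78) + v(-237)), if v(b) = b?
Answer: -247011606780 - 10752975*I*√38 ≈ -2.4701e+11 - 6.6286e+7*I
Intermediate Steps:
E(c) = 3*√(-692 + c) (E(c) = 3*√(c - 692) = 3*√(-692 + c))
G(T) = -3*(-593 + T)*(-278 + T) (G(T) = -3*(T - 278)*(T - 593) = -3*(-278 + T)*(-593 + T) = -3*(-593 + T)*(-278 + T))
(344572 + E(-258))*(G(-78) + v(-237)) = (344572 + 3*√(-692 - 258))*((-494562 - 3*(-78)² + 2613*(-78)) - 237) = (344572 + 3*√(-950))*((-494562 - 3*6084 - 203814) - 237) = (344572 + 3*(5*I*√38))*((-494562 - 18252 - 203814) - 237) = (344572 + 15*I*√38)*(-716628 - 237) = (344572 + 15*I*√38)*(-716865) = -247011606780 - 10752975*I*√38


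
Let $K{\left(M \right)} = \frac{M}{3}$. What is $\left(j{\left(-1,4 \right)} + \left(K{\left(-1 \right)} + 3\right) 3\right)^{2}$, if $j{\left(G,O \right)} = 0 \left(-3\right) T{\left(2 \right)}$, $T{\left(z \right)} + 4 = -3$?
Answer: $64$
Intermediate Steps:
$T{\left(z \right)} = -7$ ($T{\left(z \right)} = -4 - 3 = -7$)
$K{\left(M \right)} = \frac{M}{3}$
$j{\left(G,O \right)} = 0$ ($j{\left(G,O \right)} = 0 \left(-3\right) \left(-7\right) = 0 \left(-7\right) = 0$)
$\left(j{\left(-1,4 \right)} + \left(K{\left(-1 \right)} + 3\right) 3\right)^{2} = \left(0 + \left(\frac{1}{3} \left(-1\right) + 3\right) 3\right)^{2} = \left(0 + \left(- \frac{1}{3} + 3\right) 3\right)^{2} = \left(0 + \frac{8}{3} \cdot 3\right)^{2} = \left(0 + 8\right)^{2} = 8^{2} = 64$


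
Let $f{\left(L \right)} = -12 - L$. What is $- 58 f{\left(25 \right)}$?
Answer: $2146$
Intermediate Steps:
$- 58 f{\left(25 \right)} = - 58 \left(-12 - 25\right) = \left(-58\right) \left(-37\right) = 2146$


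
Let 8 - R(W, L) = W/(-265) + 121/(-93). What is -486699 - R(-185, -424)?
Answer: -2398981775/4929 ≈ -4.8671e+5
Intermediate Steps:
R(W, L) = 865/93 + W/265 (R(W, L) = 8 - (W/(-265) + 121/(-93)) = 8 - (W*(-1/265) + 121*(-1/93)) = 8 - (-W/265 - 121/93) = 8 - (-121/93 - W/265) = 8 + (121/93 + W/265) = 865/93 + W/265)
-486699 - R(-185, -424) = -486699 - (865/93 + (1/265)*(-185)) = -486699 - (865/93 - 37/53) = -486699 - 1*42404/4929 = -486699 - 42404/4929 = -2398981775/4929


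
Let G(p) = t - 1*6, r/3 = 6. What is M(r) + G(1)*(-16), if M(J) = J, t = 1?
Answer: 98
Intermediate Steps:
r = 18 (r = 3*6 = 18)
G(p) = -5 (G(p) = 1 - 1*6 = 1 - 6 = -5)
M(r) + G(1)*(-16) = 18 - 5*(-16) = 18 + 80 = 98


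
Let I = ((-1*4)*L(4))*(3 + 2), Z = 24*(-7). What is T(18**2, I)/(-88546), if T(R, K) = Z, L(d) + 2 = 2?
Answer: 84/44273 ≈ 0.0018973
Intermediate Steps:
L(d) = 0 (L(d) = -2 + 2 = 0)
Z = -168
I = 0 (I = (-1*4*0)*(3 + 2) = -4*0*5 = 0*5 = 0)
T(R, K) = -168
T(18**2, I)/(-88546) = -168/(-88546) = -168*(-1/88546) = 84/44273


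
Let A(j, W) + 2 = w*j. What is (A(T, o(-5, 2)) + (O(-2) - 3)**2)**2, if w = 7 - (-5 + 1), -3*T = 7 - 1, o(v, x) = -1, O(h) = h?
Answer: 1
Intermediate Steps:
T = -2 (T = -(7 - 1)/3 = -1/3*6 = -2)
w = 11 (w = 7 - 1*(-4) = 7 + 4 = 11)
A(j, W) = -2 + 11*j
(A(T, o(-5, 2)) + (O(-2) - 3)**2)**2 = ((-2 + 11*(-2)) + (-2 - 3)**2)**2 = ((-2 - 22) + (-5)**2)**2 = (-24 + 25)**2 = 1**2 = 1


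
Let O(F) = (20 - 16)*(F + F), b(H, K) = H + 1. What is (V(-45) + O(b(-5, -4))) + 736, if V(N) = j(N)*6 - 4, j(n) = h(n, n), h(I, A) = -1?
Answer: 694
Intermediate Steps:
j(n) = -1
V(N) = -10 (V(N) = -1*6 - 4 = -6 - 4 = -10)
b(H, K) = 1 + H
O(F) = 8*F (O(F) = 4*(2*F) = 8*F)
(V(-45) + O(b(-5, -4))) + 736 = (-10 + 8*(1 - 5)) + 736 = (-10 + 8*(-4)) + 736 = (-10 - 32) + 736 = -42 + 736 = 694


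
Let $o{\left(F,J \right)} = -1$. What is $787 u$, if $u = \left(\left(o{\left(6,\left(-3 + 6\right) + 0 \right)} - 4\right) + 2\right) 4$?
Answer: $-9444$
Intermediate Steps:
$u = -12$ ($u = \left(\left(-1 - 4\right) + 2\right) 4 = \left(-5 + 2\right) 4 = \left(-3\right) 4 = -12$)
$787 u = 787 \left(-12\right) = -9444$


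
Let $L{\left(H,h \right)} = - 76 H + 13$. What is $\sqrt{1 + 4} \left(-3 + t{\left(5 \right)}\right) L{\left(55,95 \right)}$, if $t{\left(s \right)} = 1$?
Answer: $8334 \sqrt{5} \approx 18635.0$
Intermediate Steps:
$L{\left(H,h \right)} = 13 - 76 H$
$\sqrt{1 + 4} \left(-3 + t{\left(5 \right)}\right) L{\left(55,95 \right)} = \sqrt{1 + 4} \left(-3 + 1\right) \left(13 - 4180\right) = \sqrt{5} \left(-2\right) \left(13 - 4180\right) = - 2 \sqrt{5} \left(-4167\right) = 8334 \sqrt{5}$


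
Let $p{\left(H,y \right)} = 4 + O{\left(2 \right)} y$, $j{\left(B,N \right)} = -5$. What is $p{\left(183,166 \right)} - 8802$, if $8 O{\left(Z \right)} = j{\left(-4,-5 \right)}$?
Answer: $- \frac{35607}{4} \approx -8901.8$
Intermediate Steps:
$O{\left(Z \right)} = - \frac{5}{8}$ ($O{\left(Z \right)} = \frac{1}{8} \left(-5\right) = - \frac{5}{8}$)
$p{\left(H,y \right)} = 4 - \frac{5 y}{8}$
$p{\left(183,166 \right)} - 8802 = \left(4 - \frac{415}{4}\right) - 8802 = - \frac{399}{4} - 8802 = - \frac{35607}{4}$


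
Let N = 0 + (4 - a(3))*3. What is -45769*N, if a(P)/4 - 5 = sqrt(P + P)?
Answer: 2196912 + 549228*sqrt(6) ≈ 3.5422e+6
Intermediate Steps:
a(P) = 20 + 4*sqrt(2)*sqrt(P) (a(P) = 20 + 4*sqrt(P + P) = 20 + 4*sqrt(2*P) = 20 + 4*(sqrt(2)*sqrt(P)) = 20 + 4*sqrt(2)*sqrt(P))
N = -48 - 12*sqrt(6) (N = 0 + (4 - (20 + 4*sqrt(2)*sqrt(3)))*3 = 0 + (4 - (20 + 4*sqrt(6)))*3 = 0 + (4 + (-20 - 4*sqrt(6)))*3 = 0 + (-16 - 4*sqrt(6))*3 = 0 + (-48 - 12*sqrt(6)) = -48 - 12*sqrt(6) ≈ -77.394)
-45769*N = -45769*(-48 - 12*sqrt(6)) = 2196912 + 549228*sqrt(6)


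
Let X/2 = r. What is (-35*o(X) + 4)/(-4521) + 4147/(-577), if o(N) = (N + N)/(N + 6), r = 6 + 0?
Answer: -56171905/7825851 ≈ -7.1777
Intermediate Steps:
r = 6
X = 12 (X = 2*6 = 12)
o(N) = 2*N/(6 + N) (o(N) = (2*N)/(6 + N) = 2*N/(6 + N))
(-35*o(X) + 4)/(-4521) + 4147/(-577) = (-70*12/(6 + 12) + 4)/(-4521) + 4147/(-577) = (-70*12/18 + 4)*(-1/4521) + 4147*(-1/577) = (-70*12/18 + 4)*(-1/4521) - 4147/577 = (-35*4/3 + 4)*(-1/4521) - 4147/577 = (-140/3 + 4)*(-1/4521) - 4147/577 = -128/3*(-1/4521) - 4147/577 = 128/13563 - 4147/577 = -56171905/7825851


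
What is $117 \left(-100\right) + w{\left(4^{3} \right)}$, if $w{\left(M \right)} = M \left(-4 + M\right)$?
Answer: $-7860$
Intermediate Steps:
$117 \left(-100\right) + w{\left(4^{3} \right)} = 117 \left(-100\right) + 4^{3} \left(-4 + 4^{3}\right) = -11700 + 64 \left(-4 + 64\right) = -11700 + 64 \cdot 60 = -11700 + 3840 = -7860$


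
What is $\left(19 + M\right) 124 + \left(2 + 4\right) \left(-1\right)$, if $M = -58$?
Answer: $-4842$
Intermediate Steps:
$\left(19 + M\right) 124 + \left(2 + 4\right) \left(-1\right) = \left(19 - 58\right) 124 + \left(2 + 4\right) \left(-1\right) = \left(-39\right) 124 + 6 \left(-1\right) = -4836 - 6 = -4842$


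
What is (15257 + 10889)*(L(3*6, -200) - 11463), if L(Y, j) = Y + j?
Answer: -304470170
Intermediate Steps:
(15257 + 10889)*(L(3*6, -200) - 11463) = (15257 + 10889)*((3*6 - 200) - 11463) = 26146*((18 - 200) - 11463) = 26146*(-182 - 11463) = 26146*(-11645) = -304470170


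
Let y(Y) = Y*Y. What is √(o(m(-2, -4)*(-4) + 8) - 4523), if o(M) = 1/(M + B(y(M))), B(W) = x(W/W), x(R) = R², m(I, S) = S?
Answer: I*√113074/5 ≈ 67.253*I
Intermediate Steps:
y(Y) = Y²
B(W) = 1 (B(W) = (W/W)² = 1² = 1)
o(M) = 1/(1 + M) (o(M) = 1/(M + 1) = 1/(1 + M))
√(o(m(-2, -4)*(-4) + 8) - 4523) = √(1/(1 + (-4*(-4) + 8)) - 4523) = √(1/(1 + (16 + 8)) - 4523) = √(1/(1 + 24) - 4523) = √(1/25 - 4523) = √(-113074/25) = I*√113074/5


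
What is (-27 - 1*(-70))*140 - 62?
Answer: 5958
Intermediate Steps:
(-27 - 1*(-70))*140 - 62 = (-27 + 70)*140 - 62 = 43*140 - 62 = 6020 - 62 = 5958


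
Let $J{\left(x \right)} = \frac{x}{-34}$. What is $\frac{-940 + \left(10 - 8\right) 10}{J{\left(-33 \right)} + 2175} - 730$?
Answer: $- \frac{54038870}{73983} \approx -730.42$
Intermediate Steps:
$J{\left(x \right)} = - \frac{x}{34}$ ($J{\left(x \right)} = x \left(- \frac{1}{34}\right) = - \frac{x}{34}$)
$\frac{-940 + \left(10 - 8\right) 10}{J{\left(-33 \right)} + 2175} - 730 = \frac{-940 + \left(10 - 8\right) 10}{\left(- \frac{1}{34}\right) \left(-33\right) + 2175} - 730 = \frac{-940 + 2 \cdot 10}{\frac{33}{34} + 2175} - 730 = \frac{-940 + 20}{\frac{73983}{34}} - 730 = \left(-920\right) \frac{34}{73983} - 730 = - \frac{31280}{73983} - 730 = - \frac{54038870}{73983}$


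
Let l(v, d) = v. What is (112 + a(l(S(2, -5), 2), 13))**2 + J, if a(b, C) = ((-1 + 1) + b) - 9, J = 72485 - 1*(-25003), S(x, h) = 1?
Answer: 108304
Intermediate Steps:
J = 97488 (J = 72485 + 25003 = 97488)
a(b, C) = -9 + b (a(b, C) = (0 + b) - 9 = b - 9 = -9 + b)
(112 + a(l(S(2, -5), 2), 13))**2 + J = (112 + (-9 + 1))**2 + 97488 = (112 - 8)**2 + 97488 = 104**2 + 97488 = 10816 + 97488 = 108304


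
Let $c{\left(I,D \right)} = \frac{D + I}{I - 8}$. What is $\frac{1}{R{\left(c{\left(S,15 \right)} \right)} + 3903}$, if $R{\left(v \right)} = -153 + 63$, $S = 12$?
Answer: $\frac{1}{3813} \approx 0.00026226$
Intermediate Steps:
$c{\left(I,D \right)} = \frac{D + I}{-8 + I}$
$R{\left(v \right)} = -90$
$\frac{1}{R{\left(c{\left(S,15 \right)} \right)} + 3903} = \frac{1}{-90 + 3903} = \frac{1}{3813}$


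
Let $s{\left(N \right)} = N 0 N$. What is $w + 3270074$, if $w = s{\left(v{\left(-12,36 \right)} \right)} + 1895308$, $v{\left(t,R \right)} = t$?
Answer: $5165382$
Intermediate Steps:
$s{\left(N \right)} = 0$ ($s{\left(N \right)} = 0 N = 0$)
$w = 1895308$ ($w = 0 + 1895308 = 1895308$)
$w + 3270074 = 1895308 + 3270074 = 5165382$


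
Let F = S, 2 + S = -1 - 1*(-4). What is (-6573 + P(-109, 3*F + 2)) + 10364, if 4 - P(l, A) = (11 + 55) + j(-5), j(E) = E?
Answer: 3734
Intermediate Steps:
S = 1 (S = -2 + (-1 - 1*(-4)) = -2 + (-1 + 4) = -2 + 3 = 1)
F = 1
P(l, A) = -57 (P(l, A) = 4 - ((11 + 55) - 5) = 4 - (66 - 5) = 4 - 1*61 = 4 - 61 = -57)
(-6573 + P(-109, 3*F + 2)) + 10364 = (-6573 - 57) + 10364 = -6630 + 10364 = 3734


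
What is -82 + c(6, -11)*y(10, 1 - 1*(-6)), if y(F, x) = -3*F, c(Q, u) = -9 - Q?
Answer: 368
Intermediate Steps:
-82 + c(6, -11)*y(10, 1 - 1*(-6)) = -82 + (-9 - 1*6)*(-3*10) = -82 + (-9 - 6)*(-30) = -82 - 15*(-30) = -82 + 450 = 368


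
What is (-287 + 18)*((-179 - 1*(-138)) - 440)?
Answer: 129389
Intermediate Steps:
(-287 + 18)*((-179 - 1*(-138)) - 440) = -269*((-179 + 138) - 440) = -269*(-41 - 440) = -269*(-481) = 129389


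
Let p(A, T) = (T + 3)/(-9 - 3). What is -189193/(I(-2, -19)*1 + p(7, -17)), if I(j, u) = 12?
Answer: -1135158/79 ≈ -14369.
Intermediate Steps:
p(A, T) = -1/4 - T/12 (p(A, T) = (3 + T)/(-12) = (3 + T)*(-1/12) = -1/4 - T/12)
-189193/(I(-2, -19)*1 + p(7, -17)) = -189193/(12*1 + (-1/4 - 1/12*(-17))) = -189193/(12 + (-1/4 + 17/12)) = -189193/(12 + 7/6) = -189193/79/6 = -189193*6/79 = -1135158/79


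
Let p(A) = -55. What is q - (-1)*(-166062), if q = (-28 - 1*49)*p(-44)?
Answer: -161827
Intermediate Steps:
q = 4235 (q = (-28 - 1*49)*(-55) = (-28 - 49)*(-55) = -77*(-55) = 4235)
q - (-1)*(-166062) = 4235 - (-1)*(-166062) = 4235 - 1*166062 = 4235 - 166062 = -161827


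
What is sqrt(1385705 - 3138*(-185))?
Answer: sqrt(1966235) ≈ 1402.2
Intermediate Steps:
sqrt(1385705 - 3138*(-185)) = sqrt(1385705 + 580530) = sqrt(1966235)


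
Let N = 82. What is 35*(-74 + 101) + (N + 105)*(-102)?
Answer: -18129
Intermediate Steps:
35*(-74 + 101) + (N + 105)*(-102) = 35*(-74 + 101) + (82 + 105)*(-102) = 35*27 + 187*(-102) = 945 - 19074 = -18129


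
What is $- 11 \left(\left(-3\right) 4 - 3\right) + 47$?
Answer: $212$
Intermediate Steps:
$- 11 \left(\left(-3\right) 4 - 3\right) + 47 = - 11 \left(-12 - 3\right) + 47 = \left(-11\right) \left(-15\right) + 47 = 165 + 47 = 212$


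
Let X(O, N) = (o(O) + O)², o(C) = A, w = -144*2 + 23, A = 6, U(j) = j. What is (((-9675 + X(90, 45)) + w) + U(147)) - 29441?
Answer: -30018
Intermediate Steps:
w = -265 (w = -36*8 + 23 = -288 + 23 = -265)
o(C) = 6
X(O, N) = (6 + O)²
(((-9675 + X(90, 45)) + w) + U(147)) - 29441 = (((-9675 + (6 + 90)²) - 265) + 147) - 29441 = (((-9675 + 96²) - 265) + 147) - 29441 = (((-9675 + 9216) - 265) + 147) - 29441 = ((-459 - 265) + 147) - 29441 = (-724 + 147) - 29441 = -577 - 29441 = -30018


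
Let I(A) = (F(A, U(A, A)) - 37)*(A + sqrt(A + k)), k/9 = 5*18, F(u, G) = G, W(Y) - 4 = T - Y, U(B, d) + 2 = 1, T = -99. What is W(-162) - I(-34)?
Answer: -1225 + 76*sqrt(194) ≈ -166.44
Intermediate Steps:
U(B, d) = -1 (U(B, d) = -2 + 1 = -1)
W(Y) = -95 - Y (W(Y) = 4 + (-99 - Y) = -95 - Y)
k = 810 (k = 9*(5*18) = 9*90 = 810)
I(A) = -38*A - 38*sqrt(810 + A) (I(A) = (-1 - 37)*(A + sqrt(A + 810)) = -38*(A + sqrt(810 + A)) = -38*A - 38*sqrt(810 + A))
W(-162) - I(-34) = (-95 - 1*(-162)) - (-38*(-34) - 38*sqrt(810 - 34)) = (-95 + 162) - (1292 - 76*sqrt(194)) = 67 - (1292 - 76*sqrt(194)) = 67 + (-1292 + 76*sqrt(194)) = -1225 + 76*sqrt(194)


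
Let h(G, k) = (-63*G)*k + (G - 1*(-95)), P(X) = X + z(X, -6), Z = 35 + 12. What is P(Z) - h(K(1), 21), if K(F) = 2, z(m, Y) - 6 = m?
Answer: 2649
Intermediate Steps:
z(m, Y) = 6 + m
Z = 47
P(X) = 6 + 2*X (P(X) = X + (6 + X) = 6 + 2*X)
h(G, k) = 95 + G - 63*G*k (h(G, k) = -63*G*k + (G + 95) = -63*G*k + (95 + G) = 95 + G - 63*G*k)
P(Z) - h(K(1), 21) = (6 + 2*47) - (95 + 2 - 63*2*21) = (6 + 94) - (95 + 2 - 2646) = 100 - 1*(-2549) = 100 + 2549 = 2649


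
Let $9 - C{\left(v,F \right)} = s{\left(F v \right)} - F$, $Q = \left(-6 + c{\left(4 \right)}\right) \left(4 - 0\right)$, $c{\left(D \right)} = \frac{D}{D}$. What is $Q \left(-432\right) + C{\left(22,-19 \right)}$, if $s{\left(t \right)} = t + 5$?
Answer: $9043$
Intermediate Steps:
$c{\left(D \right)} = 1$
$s{\left(t \right)} = 5 + t$
$Q = -20$ ($Q = \left(-6 + 1\right) \left(4 - 0\right) = - 5 \left(4 + 0\right) = \left(-5\right) 4 = -20$)
$C{\left(v,F \right)} = 4 + F - F v$ ($C{\left(v,F \right)} = 9 - \left(\left(5 + F v\right) - F\right) = 9 - \left(5 - F + F v\right) = 4 + F - F v$)
$Q \left(-432\right) + C{\left(22,-19 \right)} = \left(-20\right) \left(-432\right) - \left(15 - 418\right) = 8640 + \left(4 - 19 + 418\right) = 8640 + 403 = 9043$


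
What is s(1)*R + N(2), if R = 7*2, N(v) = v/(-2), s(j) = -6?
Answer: -85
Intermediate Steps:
N(v) = -v/2 (N(v) = v*(-½) = -v/2)
R = 14
s(1)*R + N(2) = -6*14 - ½*2 = -84 - 1 = -85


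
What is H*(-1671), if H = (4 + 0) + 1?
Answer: -8355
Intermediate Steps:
H = 5 (H = 4 + 1 = 5)
H*(-1671) = 5*(-1671) = -8355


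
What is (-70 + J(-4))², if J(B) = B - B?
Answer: 4900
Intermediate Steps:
J(B) = 0
(-70 + J(-4))² = (-70 + 0)² = (-70)² = 4900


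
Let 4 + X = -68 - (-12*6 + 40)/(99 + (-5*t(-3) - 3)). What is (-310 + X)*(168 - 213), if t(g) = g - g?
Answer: 17175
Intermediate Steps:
t(g) = 0
X = -215/3 (X = -4 + (-68 - (-12*6 + 40)/(99 + (-5*0 - 3))) = -4 + (-68 - (-72 + 40)/(99 + (0 - 3))) = -4 + (-68 - (-32)/(99 - 3)) = -4 + (-68 - (-32)/96) = -4 + (-68 - 1*(-⅓)) = -4 + (-68 + ⅓) = -4 - 203/3 = -215/3 ≈ -71.667)
(-310 + X)*(168 - 213) = (-310 - 215/3)*(168 - 213) = -1145/3*(-45) = 17175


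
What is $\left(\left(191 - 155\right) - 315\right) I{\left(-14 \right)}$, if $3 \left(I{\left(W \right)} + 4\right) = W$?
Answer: $2418$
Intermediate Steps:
$I{\left(W \right)} = -4 + \frac{W}{3}$
$\left(\left(191 - 155\right) - 315\right) I{\left(-14 \right)} = \left(\left(191 - 155\right) - 315\right) \left(-4 + \frac{1}{3} \left(-14\right)\right) = \left(\left(191 - 155\right) - 315\right) \left(-4 - \frac{14}{3}\right) = \left(36 - 315\right) \left(- \frac{26}{3}\right) = \left(-279\right) \left(- \frac{26}{3}\right) = 2418$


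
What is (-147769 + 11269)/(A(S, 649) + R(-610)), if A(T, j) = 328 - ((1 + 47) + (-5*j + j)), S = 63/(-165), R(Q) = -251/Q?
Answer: -83265000/1754611 ≈ -47.455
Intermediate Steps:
S = -21/55 (S = 63*(-1/165) = -21/55 ≈ -0.38182)
A(T, j) = 280 + 4*j (A(T, j) = 328 - (48 - 4*j) = 328 + (-48 + 4*j) = 280 + 4*j)
(-147769 + 11269)/(A(S, 649) + R(-610)) = (-147769 + 11269)/((280 + 4*649) - 251/(-610)) = -136500/((280 + 2596) - 251*(-1/610)) = -136500/(2876 + 251/610) = -136500/1754611/610 = -136500*610/1754611 = -83265000/1754611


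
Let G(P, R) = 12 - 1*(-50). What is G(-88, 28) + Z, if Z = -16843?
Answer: -16781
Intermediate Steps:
G(P, R) = 62 (G(P, R) = 12 + 50 = 62)
G(-88, 28) + Z = 62 - 16843 = -16781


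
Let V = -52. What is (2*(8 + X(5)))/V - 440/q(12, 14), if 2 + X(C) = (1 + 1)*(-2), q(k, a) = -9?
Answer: 5711/117 ≈ 48.812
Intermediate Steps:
X(C) = -6 (X(C) = -2 + (1 + 1)*(-2) = -2 + 2*(-2) = -2 - 4 = -6)
(2*(8 + X(5)))/V - 440/q(12, 14) = (2*(8 - 6))/(-52) - 440/(-9) = (2*2)*(-1/52) - 440*(-1/9) = 4*(-1/52) + 440/9 = -1/13 + 440/9 = 5711/117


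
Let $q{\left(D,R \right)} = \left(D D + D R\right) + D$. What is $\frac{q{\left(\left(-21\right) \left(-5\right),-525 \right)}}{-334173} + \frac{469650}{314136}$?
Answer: $\frac{1355275895}{833141028} \approx 1.6267$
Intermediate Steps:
$q{\left(D,R \right)} = D + D^{2} + D R$ ($q{\left(D,R \right)} = \left(D^{2} + D R\right) + D = D + D^{2} + D R$)
$\frac{q{\left(\left(-21\right) \left(-5\right),-525 \right)}}{-334173} + \frac{469650}{314136} = \frac{\left(-21\right) \left(-5\right) \left(1 - -105 - 525\right)}{-334173} + \frac{469650}{314136} = 105 \left(1 + 105 - 525\right) \left(- \frac{1}{334173}\right) + 469650 \cdot \frac{1}{314136} = 105 \left(-419\right) \left(- \frac{1}{334173}\right) + \frac{78275}{52356} = \left(-43995\right) \left(- \frac{1}{334173}\right) + \frac{78275}{52356} = \frac{2095}{15913} + \frac{78275}{52356} = \frac{1355275895}{833141028}$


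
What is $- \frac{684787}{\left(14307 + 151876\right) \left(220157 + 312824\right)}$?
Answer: $- \frac{684787}{88572381523} \approx -7.7314 \cdot 10^{-6}$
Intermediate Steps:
$- \frac{684787}{\left(14307 + 151876\right) \left(220157 + 312824\right)} = - \frac{684787}{166183 \cdot 532981} = - \frac{684787}{88572381523}$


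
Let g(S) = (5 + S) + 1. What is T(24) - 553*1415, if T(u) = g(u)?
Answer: -782465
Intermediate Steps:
g(S) = 6 + S
T(u) = 6 + u
T(24) - 553*1415 = (6 + 24) - 553*1415 = 30 - 782495 = -782465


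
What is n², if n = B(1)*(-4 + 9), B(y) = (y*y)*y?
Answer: 25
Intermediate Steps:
B(y) = y³ (B(y) = y²*y = y³)
n = 5 (n = 1³*(-4 + 9) = 1*5 = 5)
n² = 5² = 25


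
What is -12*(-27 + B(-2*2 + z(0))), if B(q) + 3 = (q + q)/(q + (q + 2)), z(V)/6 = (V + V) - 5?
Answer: 3824/11 ≈ 347.64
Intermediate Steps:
z(V) = -30 + 12*V (z(V) = 6*((V + V) - 5) = 6*(2*V - 5) = 6*(-5 + 2*V) = -30 + 12*V)
B(q) = -3 + 2*q/(2 + 2*q) (B(q) = -3 + (q + q)/(q + (q + 2)) = -3 + (2*q)/(q + (2 + q)) = -3 + (2*q)/(2 + 2*q) = -3 + 2*q/(2 + 2*q))
-12*(-27 + B(-2*2 + z(0))) = -12*(-27 + (-3 - 2*(-2*2 + (-30 + 12*0)))/(1 + (-2*2 + (-30 + 12*0)))) = -12*(-27 + (-3 - 2*(-4 + (-30 + 0)))/(1 + (-4 + (-30 + 0)))) = -12*(-27 + (-3 - 2*(-4 - 30))/(1 + (-4 - 30))) = -12*(-27 + (-3 - 2*(-34))/(1 - 34)) = -12*(-27 + (-3 + 68)/(-33)) = -12*(-27 - 1/33*65) = -12*(-27 - 65/33) = -12*(-956/33) = 3824/11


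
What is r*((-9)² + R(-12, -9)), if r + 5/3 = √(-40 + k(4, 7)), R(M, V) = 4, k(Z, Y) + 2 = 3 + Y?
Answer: -425/3 + 340*I*√2 ≈ -141.67 + 480.83*I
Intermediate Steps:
k(Z, Y) = 1 + Y (k(Z, Y) = -2 + (3 + Y) = 1 + Y)
r = -5/3 + 4*I*√2 (r = -5/3 + √(-40 + (1 + 7)) = -5/3 + √(-40 + 8) = -5/3 + √(-32) = -5/3 + 4*I*√2 ≈ -1.6667 + 5.6569*I)
r*((-9)² + R(-12, -9)) = (-5/3 + 4*I*√2)*((-9)² + 4) = (-5/3 + 4*I*√2)*(81 + 4) = (-5/3 + 4*I*√2)*85 = -425/3 + 340*I*√2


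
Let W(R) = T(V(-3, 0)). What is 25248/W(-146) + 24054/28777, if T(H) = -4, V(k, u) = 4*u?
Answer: -181616370/28777 ≈ -6311.2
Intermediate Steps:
W(R) = -4
25248/W(-146) + 24054/28777 = 25248/(-4) + 24054/28777 = 25248*(-1/4) + 24054*(1/28777) = -6312 + 24054/28777 = -181616370/28777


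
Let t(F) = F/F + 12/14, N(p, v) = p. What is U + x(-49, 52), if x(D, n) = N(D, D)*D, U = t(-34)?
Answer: 16820/7 ≈ 2402.9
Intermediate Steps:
t(F) = 13/7 (t(F) = 1 + 12*(1/14) = 1 + 6/7 = 13/7)
U = 13/7 ≈ 1.8571
x(D, n) = D² (x(D, n) = D*D = D²)
U + x(-49, 52) = 13/7 + (-49)² = 13/7 + 2401 = 16820/7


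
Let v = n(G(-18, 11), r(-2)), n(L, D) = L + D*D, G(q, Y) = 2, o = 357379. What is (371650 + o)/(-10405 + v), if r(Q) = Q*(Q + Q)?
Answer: -104147/1477 ≈ -70.513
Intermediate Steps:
r(Q) = 2*Q² (r(Q) = Q*(2*Q) = 2*Q²)
n(L, D) = L + D²
v = 66 (v = 2 + (2*(-2)²)² = 2 + (2*4)² = 2 + 8² = 2 + 64 = 66)
(371650 + o)/(-10405 + v) = (371650 + 357379)/(-10405 + 66) = 729029/(-10339) = 729029*(-1/10339) = -104147/1477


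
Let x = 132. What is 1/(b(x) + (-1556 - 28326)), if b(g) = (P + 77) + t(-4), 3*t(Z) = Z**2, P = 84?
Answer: -3/89147 ≈ -3.3652e-5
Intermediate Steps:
t(Z) = Z**2/3
b(g) = 499/3 (b(g) = (84 + 77) + (1/3)*(-4)**2 = 161 + (1/3)*16 = 161 + 16/3 = 499/3)
1/(b(x) + (-1556 - 28326)) = 1/(499/3 + (-1556 - 28326)) = 1/(499/3 - 29882) = 1/(-89147/3) = -3/89147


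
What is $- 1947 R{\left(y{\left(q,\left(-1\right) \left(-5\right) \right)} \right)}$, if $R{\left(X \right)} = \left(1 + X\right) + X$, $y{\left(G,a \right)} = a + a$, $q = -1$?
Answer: $-40887$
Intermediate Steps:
$y{\left(G,a \right)} = 2 a$
$R{\left(X \right)} = 1 + 2 X$
$- 1947 R{\left(y{\left(q,\left(-1\right) \left(-5\right) \right)} \right)} = - 1947 \left(1 + 2 \cdot 2 \left(\left(-1\right) \left(-5\right)\right)\right) = - 1947 \left(1 + 2 \cdot 2 \cdot 5\right) = - 1947 \left(1 + 2 \cdot 10\right) = - 1947 \left(1 + 20\right) = \left(-1947\right) 21 = -40887$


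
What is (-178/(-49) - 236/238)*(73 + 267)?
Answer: 44000/49 ≈ 897.96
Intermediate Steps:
(-178/(-49) - 236/238)*(73 + 267) = (-178*(-1/49) - 236*1/238)*340 = (178/49 - 118/119)*340 = (2200/833)*340 = 44000/49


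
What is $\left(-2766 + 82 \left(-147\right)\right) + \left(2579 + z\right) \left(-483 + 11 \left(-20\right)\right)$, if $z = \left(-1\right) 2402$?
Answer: $-139251$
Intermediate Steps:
$z = -2402$
$\left(-2766 + 82 \left(-147\right)\right) + \left(2579 + z\right) \left(-483 + 11 \left(-20\right)\right) = \left(-2766 + 82 \left(-147\right)\right) + \left(2579 - 2402\right) \left(-483 + 11 \left(-20\right)\right) = \left(-2766 - 12054\right) + 177 \left(-483 - 220\right) = -14820 + 177 \left(-703\right) = -14820 - 124431 = -139251$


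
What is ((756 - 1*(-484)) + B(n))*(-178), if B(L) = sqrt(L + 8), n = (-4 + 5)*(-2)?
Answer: -220720 - 178*sqrt(6) ≈ -2.2116e+5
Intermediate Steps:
n = -2 (n = 1*(-2) = -2)
B(L) = sqrt(8 + L)
((756 - 1*(-484)) + B(n))*(-178) = ((756 - 1*(-484)) + sqrt(8 - 2))*(-178) = ((756 + 484) + sqrt(6))*(-178) = (1240 + sqrt(6))*(-178) = -220720 - 178*sqrt(6)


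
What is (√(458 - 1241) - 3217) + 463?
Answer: -2754 + 3*I*√87 ≈ -2754.0 + 27.982*I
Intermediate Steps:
(√(458 - 1241) - 3217) + 463 = (√(-783) - 3217) + 463 = (3*I*√87 - 3217) + 463 = (-3217 + 3*I*√87) + 463 = -2754 + 3*I*√87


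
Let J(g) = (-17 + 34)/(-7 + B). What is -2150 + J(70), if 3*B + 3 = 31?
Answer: -14999/7 ≈ -2142.7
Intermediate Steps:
B = 28/3 (B = -1 + (⅓)*31 = -1 + 31/3 = 28/3 ≈ 9.3333)
J(g) = 51/7 (J(g) = (-17 + 34)/(-7 + 28/3) = 17/(7/3) = 17*(3/7) = 51/7)
-2150 + J(70) = -2150 + 51/7 = -14999/7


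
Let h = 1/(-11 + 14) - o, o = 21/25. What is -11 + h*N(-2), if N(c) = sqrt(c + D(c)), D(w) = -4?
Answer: -11 - 38*I*sqrt(6)/75 ≈ -11.0 - 1.2411*I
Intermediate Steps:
o = 21/25 (o = 21*(1/25) = 21/25 ≈ 0.84000)
N(c) = sqrt(-4 + c) (N(c) = sqrt(c - 4) = sqrt(-4 + c))
h = -38/75 (h = 1/(-11 + 14) - 1*21/25 = 1/3 - 21/25 = -38/75 ≈ -0.50667)
-11 + h*N(-2) = -11 - 38*sqrt(-4 - 2)/75 = -11 - 38*I*sqrt(6)/75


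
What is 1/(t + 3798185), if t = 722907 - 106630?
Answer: 1/4414462 ≈ 2.2653e-7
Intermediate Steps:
t = 616277
1/(t + 3798185) = 1/(616277 + 3798185) = 1/4414462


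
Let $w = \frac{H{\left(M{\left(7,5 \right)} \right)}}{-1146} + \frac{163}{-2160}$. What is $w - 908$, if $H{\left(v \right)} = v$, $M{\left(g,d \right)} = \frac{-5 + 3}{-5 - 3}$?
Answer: $- \frac{374635703}{412560} \approx -908.08$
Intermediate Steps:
$M{\left(g,d \right)} = \frac{1}{4}$ ($M{\left(g,d \right)} = - \frac{2}{-8} = \left(-2\right) \left(- \frac{1}{8}\right) = \frac{1}{4}$)
$w = - \frac{31223}{412560}$ ($w = \frac{1}{4 \left(-1146\right)} + \frac{163}{-2160} = \frac{1}{4} \left(- \frac{1}{1146}\right) + 163 \left(- \frac{1}{2160}\right) = - \frac{1}{4584} - \frac{163}{2160} = - \frac{31223}{412560} \approx -0.075681$)
$w - 908 = - \frac{31223}{412560} - 908 = - \frac{374635703}{412560}$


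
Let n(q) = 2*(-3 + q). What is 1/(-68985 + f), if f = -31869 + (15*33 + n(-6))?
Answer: -1/100377 ≈ -9.9624e-6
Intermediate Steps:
n(q) = -6 + 2*q
f = -31392 (f = -31869 + (15*33 + (-6 + 2*(-6))) = -31869 + (495 + (-6 - 12)) = -31869 + (495 - 18) = -31869 + 477 = -31392)
1/(-68985 + f) = 1/(-68985 - 31392) = 1/(-100377) = -1/100377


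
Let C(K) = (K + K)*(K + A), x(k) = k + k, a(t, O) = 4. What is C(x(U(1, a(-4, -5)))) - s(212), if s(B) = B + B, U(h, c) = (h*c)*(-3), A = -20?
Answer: 1688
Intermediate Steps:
U(h, c) = -3*c*h (U(h, c) = (c*h)*(-3) = -3*c*h)
x(k) = 2*k
s(B) = 2*B
C(K) = 2*K*(-20 + K) (C(K) = (K + K)*(K - 20) = (2*K)*(-20 + K) = 2*K*(-20 + K))
C(x(U(1, a(-4, -5)))) - s(212) = 2*(2*(-3*4*1))*(-20 + 2*(-3*4*1)) - 2*212 = 2*(2*(-12))*(-20 + 2*(-12)) - 1*424 = 2*(-24)*(-20 - 24) - 424 = 2*(-24)*(-44) - 424 = 2112 - 424 = 1688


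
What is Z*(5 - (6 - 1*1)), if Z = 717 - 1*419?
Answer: 0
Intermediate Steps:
Z = 298 (Z = 717 - 419 = 298)
Z*(5 - (6 - 1*1)) = 298*(5 - (6 - 1*1)) = 298*(5 - (6 - 1)) = 298*(5 - 1*5) = 298*(5 - 5) = 298*0 = 0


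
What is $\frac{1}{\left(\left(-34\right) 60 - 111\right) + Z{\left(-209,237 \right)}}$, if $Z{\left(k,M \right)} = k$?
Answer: $- \frac{1}{2360} \approx -0.00042373$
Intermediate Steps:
$\frac{1}{\left(\left(-34\right) 60 - 111\right) + Z{\left(-209,237 \right)}} = \frac{1}{\left(\left(-34\right) 60 - 111\right) - 209} = \frac{1}{\left(-2040 - 111\right) - 209} = \frac{1}{-2151 - 209} = \frac{1}{-2360} = - \frac{1}{2360}$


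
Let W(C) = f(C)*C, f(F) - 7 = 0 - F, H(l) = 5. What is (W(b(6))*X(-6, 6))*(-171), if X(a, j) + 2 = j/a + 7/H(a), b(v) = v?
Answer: 8208/5 ≈ 1641.6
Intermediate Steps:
f(F) = 7 - F (f(F) = 7 + (0 - F) = 7 - F)
W(C) = C*(7 - C) (W(C) = (7 - C)*C = C*(7 - C))
X(a, j) = -3/5 + j/a (X(a, j) = -2 + (j/a + 7/5) = -2 + (7/5 + j/a) = -3/5 + j/a)
(W(b(6))*X(-6, 6))*(-171) = ((6*(7 - 1*6))*(-3/5 + 6/(-6)))*(-171) = ((6*(7 - 6))*(-3/5 + 6*(-1/6)))*(-171) = ((6*1)*(-3/5 - 1))*(-171) = (6*(-8/5))*(-171) = -48/5*(-171) = 8208/5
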